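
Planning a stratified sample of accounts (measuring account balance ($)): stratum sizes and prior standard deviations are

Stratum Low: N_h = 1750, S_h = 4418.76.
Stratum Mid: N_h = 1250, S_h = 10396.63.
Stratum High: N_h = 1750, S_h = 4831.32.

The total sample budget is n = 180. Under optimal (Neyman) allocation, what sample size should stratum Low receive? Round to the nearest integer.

Neyman allocation: n_h = n · N_h S_h / Σ N_i S_i, with n = 180.
  stratum Low: N_h·S_h = 1750·4418.76 = 7732830.00
  stratum Mid: N_h·S_h = 1250·10396.63 = 12995787.50
  stratum High: N_h·S_h = 1750·4831.32 = 8454810.00
Σ N_h S_h = 29183427.50
n for stratum Low = 180·7732830.00/29183427.50 = 47.695 → 48

48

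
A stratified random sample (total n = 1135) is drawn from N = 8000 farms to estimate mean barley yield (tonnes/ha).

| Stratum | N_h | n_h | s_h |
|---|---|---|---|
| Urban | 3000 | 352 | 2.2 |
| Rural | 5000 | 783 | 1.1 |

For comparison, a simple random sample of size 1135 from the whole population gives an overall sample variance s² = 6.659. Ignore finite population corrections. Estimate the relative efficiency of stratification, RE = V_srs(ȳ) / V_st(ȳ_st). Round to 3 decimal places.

V̂(ȳ_st) = Σ W_h² s_h²/n_h, with W_h = N_h/N and N = 8000:
  stratum Urban: (3000/8000)²·2.2²/352 = 0.00193359
  stratum Rural: (5000/8000)²·1.1²/783 = 0.000603648
V_st = 0.00253724
V_srs = s²/n = 6.659/1135 = 0.00586696
Relative efficiency = V_srs / V_st = 0.00586696/0.00253724 = 2.3123

RE ≈ 2.312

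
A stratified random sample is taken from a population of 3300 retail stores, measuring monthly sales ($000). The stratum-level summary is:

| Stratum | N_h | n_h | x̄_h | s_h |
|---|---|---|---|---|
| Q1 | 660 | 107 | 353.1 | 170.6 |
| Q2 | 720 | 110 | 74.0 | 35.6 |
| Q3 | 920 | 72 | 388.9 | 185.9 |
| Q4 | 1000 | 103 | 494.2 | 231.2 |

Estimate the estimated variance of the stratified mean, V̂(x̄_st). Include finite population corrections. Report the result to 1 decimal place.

V̂(x̄_st) ≈ 86.7

V̂(x̄_st) = Σ W_h² (1 − n_h/N_h) s_h²/n_h, with W_h = N_h/N and N = 3300:
  stratum Q1: (660/3300)²·(1 − 107/660)·170.6²/107 = 9.11623
  stratum Q2: (720/3300)²·(1 − 110/720)·35.6²/110 = 0.464667
  stratum Q3: (920/3300)²·(1 − 72/920)·185.9²/72 = 34.386
  stratum Q4: (1000/3300)²·(1 − 103/1000)·231.2²/103 = 42.7467
V̂(x̄_st) = 86.7137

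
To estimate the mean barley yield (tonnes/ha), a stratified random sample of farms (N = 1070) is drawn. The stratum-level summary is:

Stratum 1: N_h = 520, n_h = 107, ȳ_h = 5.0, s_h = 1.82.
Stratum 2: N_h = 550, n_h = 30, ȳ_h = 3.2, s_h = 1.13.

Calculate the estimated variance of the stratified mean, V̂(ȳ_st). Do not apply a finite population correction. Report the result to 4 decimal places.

V̂(ȳ_st) ≈ 0.0186

V̂(ȳ_st) = Σ W_h² s_h²/n_h, with W_h = N_h/N and N = 1070:
  stratum 1: (520/1070)²·1.82²/107 = 0.00731136
  stratum 2: (550/1070)²·1.13²/30 = 0.0112459
V̂(ȳ_st) = 0.0185572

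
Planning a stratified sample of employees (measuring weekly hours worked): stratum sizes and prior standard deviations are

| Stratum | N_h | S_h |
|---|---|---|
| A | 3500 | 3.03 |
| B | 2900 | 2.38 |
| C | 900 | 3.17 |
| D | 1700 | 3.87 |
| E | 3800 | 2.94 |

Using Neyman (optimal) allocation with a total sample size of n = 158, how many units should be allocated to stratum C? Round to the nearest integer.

Neyman allocation: n_h = n · N_h S_h / Σ N_i S_i, with n = 158.
  stratum A: N_h·S_h = 3500·3.03 = 10605.00
  stratum B: N_h·S_h = 2900·2.38 = 6902.00
  stratum C: N_h·S_h = 900·3.17 = 2853.00
  stratum D: N_h·S_h = 1700·3.87 = 6579.00
  stratum E: N_h·S_h = 3800·2.94 = 11172.00
Σ N_h S_h = 38111.00
n for stratum C = 158·2853.00/38111.00 = 11.828 → 12

12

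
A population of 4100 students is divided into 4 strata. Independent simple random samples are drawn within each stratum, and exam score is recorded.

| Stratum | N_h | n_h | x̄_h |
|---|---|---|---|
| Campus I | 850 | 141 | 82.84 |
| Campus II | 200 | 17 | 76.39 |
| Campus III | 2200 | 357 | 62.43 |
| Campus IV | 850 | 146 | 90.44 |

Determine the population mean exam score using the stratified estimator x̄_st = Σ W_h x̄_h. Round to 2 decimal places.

N = Σ N_h = 4100. Stratum weights W_h = N_h/N.
x̄_st = (850·82.84 + 200·76.39 + 2200·62.43 + 850·90.44) / 4100 = 73.1493

x̄_st ≈ 73.15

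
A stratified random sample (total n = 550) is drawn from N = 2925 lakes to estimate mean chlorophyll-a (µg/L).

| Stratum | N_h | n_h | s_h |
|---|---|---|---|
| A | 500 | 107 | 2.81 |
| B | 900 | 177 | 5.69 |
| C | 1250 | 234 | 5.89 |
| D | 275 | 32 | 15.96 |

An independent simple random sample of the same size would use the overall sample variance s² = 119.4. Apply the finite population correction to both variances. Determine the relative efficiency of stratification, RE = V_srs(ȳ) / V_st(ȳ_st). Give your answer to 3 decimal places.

V̂(ȳ_st) = Σ W_h² (1 − n_h/N_h) s_h²/n_h, with W_h = N_h/N and N = 2925:
  stratum A: (500/2925)²·(1 − 107/500)·2.81²/107 = 0.00169488
  stratum B: (900/2925)²·(1 − 177/900)·5.69²/177 = 0.0139117
  stratum C: (1250/2925)²·(1 − 234/1250)·5.89²/234 = 0.0220073
  stratum D: (275/2925)²·(1 − 32/275)·15.96²/32 = 0.0621732
V_st = 0.0997871
V_srs = (1 − 550/2925)·119.4/550 = 0.17627
Relative efficiency = V_srs / V_st = 0.17627/0.0997871 = 1.7665

RE ≈ 1.766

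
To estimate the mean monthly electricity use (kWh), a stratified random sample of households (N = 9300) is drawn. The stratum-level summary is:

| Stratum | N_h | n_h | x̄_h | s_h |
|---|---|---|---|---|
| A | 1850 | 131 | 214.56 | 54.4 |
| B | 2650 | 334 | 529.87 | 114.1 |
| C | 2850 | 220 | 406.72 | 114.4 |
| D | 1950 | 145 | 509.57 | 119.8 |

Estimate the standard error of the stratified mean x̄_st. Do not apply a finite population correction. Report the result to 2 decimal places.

V̂(x̄_st) = Σ W_h² s_h²/n_h, with W_h = N_h/N and N = 9300:
  stratum A: (1850/9300)²·54.4²/131 = 0.893931
  stratum B: (2650/9300)²·114.1²/334 = 3.16483
  stratum C: (2850/9300)²·114.4²/220 = 5.58667
  stratum D: (1950/9300)²·119.8²/145 = 4.3516
V̂(x̄_st) = 13.997
SE(x̄_st) = √13.997 = 3.74126

SE(x̄_st) ≈ 3.74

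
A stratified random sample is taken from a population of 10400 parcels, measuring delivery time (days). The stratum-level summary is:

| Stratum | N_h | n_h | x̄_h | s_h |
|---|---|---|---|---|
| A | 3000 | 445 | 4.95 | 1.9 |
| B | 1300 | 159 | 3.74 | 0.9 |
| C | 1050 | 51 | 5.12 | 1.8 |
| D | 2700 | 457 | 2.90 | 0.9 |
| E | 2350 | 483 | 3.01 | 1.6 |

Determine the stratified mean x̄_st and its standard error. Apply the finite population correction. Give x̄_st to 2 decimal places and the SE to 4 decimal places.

x̄_st = Σ W_h x̄_h = (3000·4.95 + 1300·3.74 + 1050·5.12 + 2700·2.90 + 2350·3.01)/10400 = 3.84534
V̂(x̄_st) = Σ W_h² (1 − n_h/N_h) s_h²/n_h, with W_h = N_h/N and N = 10400:
  stratum A: (3000/10400)²·(1 − 445/3000)·1.9²/445 = 0.0005749
  stratum B: (1300/10400)²·(1 − 159/1300)·0.9²/159 = 6.98635e-05
  stratum C: (1050/10400)²·(1 − 51/1050)·1.8²/51 = 0.000616117
  stratum D: (2700/10400)²·(1 − 457/2700)·0.9²/457 = 9.92419e-05
  stratum E: (2350/10400)²·(1 − 483/2350)·1.6²/483 = 0.000215
V̂(x̄_st) = 0.00157512
SE(x̄_st) = √0.00157512 = 0.0396878

x̄_st ≈ 3.85, SE ≈ 0.0397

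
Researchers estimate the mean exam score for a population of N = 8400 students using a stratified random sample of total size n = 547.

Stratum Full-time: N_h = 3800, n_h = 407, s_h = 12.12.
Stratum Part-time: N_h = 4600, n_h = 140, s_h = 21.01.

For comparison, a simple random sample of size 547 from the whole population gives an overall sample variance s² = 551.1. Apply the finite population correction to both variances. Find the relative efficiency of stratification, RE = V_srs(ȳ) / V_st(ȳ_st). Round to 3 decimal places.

RE ≈ 0.958

V̂(ȳ_st) = Σ W_h² (1 − n_h/N_h) s_h²/n_h, with W_h = N_h/N and N = 8400:
  stratum Full-time: (3800/8400)²·(1 − 407/3800)·12.12²/407 = 0.0659507
  stratum Part-time: (4600/8400)²·(1 − 140/4600)·21.01²/140 = 0.916765
V_st = 0.982716
V_srs = (1 − 547/8400)·551.1/547 = 0.941888
Relative efficiency = V_srs / V_st = 0.941888/0.982716 = 0.9585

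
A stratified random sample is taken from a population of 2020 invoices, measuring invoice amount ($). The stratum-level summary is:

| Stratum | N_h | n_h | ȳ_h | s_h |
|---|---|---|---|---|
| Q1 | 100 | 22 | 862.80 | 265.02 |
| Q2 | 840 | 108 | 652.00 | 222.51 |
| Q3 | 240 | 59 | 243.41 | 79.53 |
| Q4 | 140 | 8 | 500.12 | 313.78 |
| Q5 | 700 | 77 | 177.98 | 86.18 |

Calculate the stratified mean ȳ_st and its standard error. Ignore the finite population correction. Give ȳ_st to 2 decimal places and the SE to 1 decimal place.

ȳ_st ≈ 439.10, SE ≈ 12.6

ȳ_st = Σ W_h ȳ_h = (100·862.80 + 840·652.00 + 240·243.41 + 140·500.12 + 700·177.98)/2020 = 439.09960
V̂(ȳ_st) = Σ W_h² s_h²/n_h, with W_h = N_h/N and N = 2020:
  stratum Q1: (100/2020)²·265.02²/22 = 7.82405
  stratum Q2: (840/2020)²·222.51²/108 = 79.2741
  stratum Q3: (240/2020)²·79.53²/59 = 1.51332
  stratum Q4: (140/2020)²·313.78²/8 = 59.1172
  stratum Q5: (700/2020)²·86.18²/77 = 11.5829
V̂(ȳ_st) = 159.311
SE(ȳ_st) = √159.311 = 12.6219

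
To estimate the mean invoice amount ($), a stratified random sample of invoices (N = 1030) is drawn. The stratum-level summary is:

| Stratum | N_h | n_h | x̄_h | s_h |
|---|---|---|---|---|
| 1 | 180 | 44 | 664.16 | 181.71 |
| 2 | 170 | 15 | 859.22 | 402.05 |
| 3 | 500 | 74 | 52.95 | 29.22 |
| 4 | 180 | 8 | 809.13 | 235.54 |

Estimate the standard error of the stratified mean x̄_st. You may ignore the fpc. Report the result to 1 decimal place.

V̂(x̄_st) = Σ W_h² s_h²/n_h, with W_h = N_h/N and N = 1030:
  stratum 1: (180/1030)²·181.71²/44 = 22.9179
  stratum 2: (170/1030)²·402.05²/15 = 293.557
  stratum 3: (500/1030)²·29.22²/74 = 2.71891
  stratum 4: (180/1030)²·235.54²/8 = 211.792
V̂(x̄_st) = 530.986
SE(x̄_st) = √530.986 = 23.0431

SE(x̄_st) ≈ 23.0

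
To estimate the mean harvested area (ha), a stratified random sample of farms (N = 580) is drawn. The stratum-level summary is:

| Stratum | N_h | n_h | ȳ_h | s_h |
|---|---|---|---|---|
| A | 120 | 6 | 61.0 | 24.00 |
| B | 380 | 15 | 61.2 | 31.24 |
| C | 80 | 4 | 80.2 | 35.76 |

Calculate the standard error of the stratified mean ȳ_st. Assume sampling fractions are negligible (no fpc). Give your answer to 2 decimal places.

V̂(ȳ_st) = Σ W_h² s_h²/n_h, with W_h = N_h/N and N = 580:
  stratum A: (120/580)²·24.00²/6 = 4.10939
  stratum B: (380/580)²·31.24²/15 = 27.9281
  stratum C: (80/580)²·35.76²/4 = 6.08218
V̂(ȳ_st) = 38.1197
SE(ȳ_st) = √38.1197 = 6.17412

SE(ȳ_st) ≈ 6.17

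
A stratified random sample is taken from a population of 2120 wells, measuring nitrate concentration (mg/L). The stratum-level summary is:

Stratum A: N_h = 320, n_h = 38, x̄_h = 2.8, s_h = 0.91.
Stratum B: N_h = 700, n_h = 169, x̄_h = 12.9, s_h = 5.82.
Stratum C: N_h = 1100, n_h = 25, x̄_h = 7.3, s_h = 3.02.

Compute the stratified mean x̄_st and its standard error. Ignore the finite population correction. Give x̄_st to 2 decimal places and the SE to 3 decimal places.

x̄_st = Σ W_h x̄_h = (320·2.8 + 700·12.9 + 1100·7.3)/2120 = 8.46981
V̂(x̄_st) = Σ W_h² s_h²/n_h, with W_h = N_h/N and N = 2120:
  stratum A: (320/2120)²·0.91²/38 = 0.000496509
  stratum B: (700/2120)²·5.82²/169 = 0.0218516
  stratum C: (1100/2120)²·3.02²/25 = 0.0982172
V̂(x̄_st) = 0.120565
SE(x̄_st) = √0.120565 = 0.347225

x̄_st ≈ 8.47, SE ≈ 0.347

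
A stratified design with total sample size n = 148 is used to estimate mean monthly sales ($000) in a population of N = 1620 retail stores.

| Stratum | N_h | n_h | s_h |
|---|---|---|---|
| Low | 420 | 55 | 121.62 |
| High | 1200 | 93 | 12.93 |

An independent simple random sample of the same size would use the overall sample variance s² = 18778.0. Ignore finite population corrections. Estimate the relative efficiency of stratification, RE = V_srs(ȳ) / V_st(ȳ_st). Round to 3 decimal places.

RE ≈ 6.656

V̂(ȳ_st) = Σ W_h² s_h²/n_h, with W_h = N_h/N and N = 1620:
  stratum Low: (420/1620)²·121.62²/55 = 18.0766
  stratum High: (1200/1620)²·12.93²/93 = 0.986385
V_st = 19.0629
V_srs = s²/n = 18778.0/148 = 126.878
Relative efficiency = V_srs / V_st = 126.878/19.0629 = 6.6558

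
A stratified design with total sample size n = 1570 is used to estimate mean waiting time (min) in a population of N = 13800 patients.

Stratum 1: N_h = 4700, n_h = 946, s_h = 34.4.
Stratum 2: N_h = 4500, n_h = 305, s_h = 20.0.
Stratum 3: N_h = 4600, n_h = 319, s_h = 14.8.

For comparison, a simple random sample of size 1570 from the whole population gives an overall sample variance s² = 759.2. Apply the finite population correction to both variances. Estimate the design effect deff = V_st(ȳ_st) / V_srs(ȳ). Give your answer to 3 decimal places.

deff ≈ 0.739

V̂(ȳ_st) = Σ W_h² (1 − n_h/N_h) s_h²/n_h, with W_h = N_h/N and N = 13800:
  stratum 1: (4700/13800)²·(1 − 946/4700)·34.4²/946 = 0.115894
  stratum 2: (4500/13800)²·(1 − 305/4500)·20.0²/305 = 0.130001
  stratum 3: (4600/13800)²·(1 − 319/4600)·14.8²/319 = 0.0710032
V_st = 0.316898
V_srs = (1 − 1570/13800)·759.2/1570 = 0.428552
deff = V_st / V_srs = 0.316898/0.428552 = 0.7395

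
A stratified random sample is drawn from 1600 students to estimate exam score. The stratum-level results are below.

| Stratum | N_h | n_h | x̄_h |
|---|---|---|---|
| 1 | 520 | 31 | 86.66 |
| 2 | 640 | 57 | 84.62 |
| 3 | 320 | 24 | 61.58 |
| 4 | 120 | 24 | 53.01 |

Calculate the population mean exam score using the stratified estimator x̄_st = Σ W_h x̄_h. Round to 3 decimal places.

N = Σ N_h = 1600. Stratum weights W_h = N_h/N.
x̄_st = (520·86.66 + 640·84.62 + 320·61.58 + 120·53.01) / 1600 = 78.30425

x̄_st ≈ 78.304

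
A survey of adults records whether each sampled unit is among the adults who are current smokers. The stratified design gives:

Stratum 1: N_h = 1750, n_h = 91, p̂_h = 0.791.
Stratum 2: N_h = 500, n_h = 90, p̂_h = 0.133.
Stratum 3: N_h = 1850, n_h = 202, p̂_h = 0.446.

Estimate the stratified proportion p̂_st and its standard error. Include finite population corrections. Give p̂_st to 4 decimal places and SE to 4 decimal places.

p̂_st ≈ 0.5551, SE ≈ 0.0236

N = 4100; stratum weights W_h = N_h/N.
p̂_st = Σ W_h p̂_h = (1750·0.791 + 500·0.133 + 1850·0.446)/4100 = 0.55509
V̂(p̂_st) = Σ W_h² (1 − n_h/N_h) p̂_h(1−p̂_h)/(n_h−1):
  stratum 1: (1750/4100)²·(1 − 91/1750)·0.791·0.209/90 = 0.000317247
  stratum 2: (500/4100)²·(1 − 90/500)·0.133·0.867/89 = 1.58004e-05
  stratum 3: (1850/4100)²·(1 − 202/1850)·0.446·0.554/201 = 0.000222951
V̂(p̂_st) = 0.000555998; SE = √V̂ = 0.0235796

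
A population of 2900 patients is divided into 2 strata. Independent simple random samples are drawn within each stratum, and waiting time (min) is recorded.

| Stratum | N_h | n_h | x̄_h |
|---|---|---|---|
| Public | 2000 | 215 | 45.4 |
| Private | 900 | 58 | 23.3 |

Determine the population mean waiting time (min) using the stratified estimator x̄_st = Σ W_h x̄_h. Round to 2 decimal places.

x̄_st ≈ 38.54

N = Σ N_h = 2900. Stratum weights W_h = N_h/N.
x̄_st = (2000·45.4 + 900·23.3) / 2900 = 38.5414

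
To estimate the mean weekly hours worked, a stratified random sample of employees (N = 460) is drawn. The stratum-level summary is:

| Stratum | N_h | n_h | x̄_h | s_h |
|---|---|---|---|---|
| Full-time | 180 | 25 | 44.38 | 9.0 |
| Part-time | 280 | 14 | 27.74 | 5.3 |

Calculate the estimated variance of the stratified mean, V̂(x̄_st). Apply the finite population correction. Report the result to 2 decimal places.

V̂(x̄_st) ≈ 1.13

V̂(x̄_st) = Σ W_h² (1 − n_h/N_h) s_h²/n_h, with W_h = N_h/N and N = 460:
  stratum Full-time: (180/460)²·(1 − 25/180)·9.0²/25 = 0.427202
  stratum Part-time: (280/460)²·(1 − 14/280)·5.3²/14 = 0.706233
V̂(x̄_st) = 1.13343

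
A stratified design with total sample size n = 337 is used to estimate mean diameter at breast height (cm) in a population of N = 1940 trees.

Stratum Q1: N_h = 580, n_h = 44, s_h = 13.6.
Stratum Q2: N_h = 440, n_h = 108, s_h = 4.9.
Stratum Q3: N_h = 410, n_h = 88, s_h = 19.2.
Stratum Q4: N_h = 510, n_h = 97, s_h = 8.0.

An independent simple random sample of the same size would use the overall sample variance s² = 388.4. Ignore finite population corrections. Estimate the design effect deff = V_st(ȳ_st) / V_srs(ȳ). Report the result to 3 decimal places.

V̂(ȳ_st) = Σ W_h² s_h²/n_h, with W_h = N_h/N and N = 1940:
  stratum Q1: (580/1940)²·13.6²/44 = 0.375732
  stratum Q2: (440/1940)²·4.9²/108 = 0.0114359
  stratum Q3: (410/1940)²·19.2²/88 = 0.187104
  stratum Q4: (510/1940)²·8.0²/97 = 0.0455979
V_st = 0.61987
V_srs = s²/n = 388.4/337 = 1.15252
deff = V_st / V_srs = 0.61987/1.15252 = 0.5378

deff ≈ 0.538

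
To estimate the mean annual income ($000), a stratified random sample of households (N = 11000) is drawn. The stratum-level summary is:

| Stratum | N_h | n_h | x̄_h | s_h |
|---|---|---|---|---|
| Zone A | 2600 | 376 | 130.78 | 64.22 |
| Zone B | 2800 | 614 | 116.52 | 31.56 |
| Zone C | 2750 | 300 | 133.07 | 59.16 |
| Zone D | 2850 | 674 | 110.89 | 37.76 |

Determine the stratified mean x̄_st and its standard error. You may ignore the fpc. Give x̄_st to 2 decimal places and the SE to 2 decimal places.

x̄_st = Σ W_h x̄_h = (2600·130.78 + 2800·116.52 + 2750·133.07 + 2850·110.89)/11000 = 122.56936
V̂(x̄_st) = Σ W_h² s_h²/n_h, with W_h = N_h/N and N = 11000:
  stratum Zone A: (2600/11000)²·64.22²/376 = 0.612793
  stratum Zone B: (2800/11000)²·31.56²/614 = 0.105108
  stratum Zone C: (2750/11000)²·59.16²/300 = 0.729147
  stratum Zone D: (2850/11000)²·37.76²/674 = 0.142007
V̂(x̄_st) = 1.58906
SE(x̄_st) = √1.58906 = 1.26058

x̄_st ≈ 122.57, SE ≈ 1.26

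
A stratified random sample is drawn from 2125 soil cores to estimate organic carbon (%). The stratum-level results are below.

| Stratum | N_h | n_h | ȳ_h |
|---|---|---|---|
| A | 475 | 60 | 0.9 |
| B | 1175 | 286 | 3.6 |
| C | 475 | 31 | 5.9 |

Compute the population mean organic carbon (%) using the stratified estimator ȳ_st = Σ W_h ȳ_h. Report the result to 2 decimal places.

N = Σ N_h = 2125. Stratum weights W_h = N_h/N.
ȳ_st = (475·0.9 + 1175·3.6 + 475·5.9) / 2125 = 3.5106

ȳ_st ≈ 3.51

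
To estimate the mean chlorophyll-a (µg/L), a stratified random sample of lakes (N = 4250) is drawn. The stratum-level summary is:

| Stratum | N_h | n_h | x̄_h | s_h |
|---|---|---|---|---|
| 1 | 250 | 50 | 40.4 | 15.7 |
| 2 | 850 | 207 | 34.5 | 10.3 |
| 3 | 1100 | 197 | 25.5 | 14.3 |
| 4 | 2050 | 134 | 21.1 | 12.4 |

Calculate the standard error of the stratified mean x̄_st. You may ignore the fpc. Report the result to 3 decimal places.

SE(x̄_st) ≈ 0.612

V̂(x̄_st) = Σ W_h² s_h²/n_h, with W_h = N_h/N and N = 4250:
  stratum 1: (250/4250)²·15.7²/50 = 0.0170581
  stratum 2: (850/4250)²·10.3²/207 = 0.0205005
  stratum 3: (1100/4250)²·14.3²/197 = 0.0695366
  stratum 4: (2050/4250)²·12.4²/134 = 0.266974
V̂(x̄_st) = 0.374069
SE(x̄_st) = √0.374069 = 0.611612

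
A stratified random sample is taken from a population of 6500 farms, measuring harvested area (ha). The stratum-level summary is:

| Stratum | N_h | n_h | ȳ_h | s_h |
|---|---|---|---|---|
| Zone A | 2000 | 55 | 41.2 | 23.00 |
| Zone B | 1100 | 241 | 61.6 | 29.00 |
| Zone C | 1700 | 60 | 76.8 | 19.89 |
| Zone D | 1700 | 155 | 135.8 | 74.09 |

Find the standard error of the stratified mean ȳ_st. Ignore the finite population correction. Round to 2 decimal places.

V̂(ȳ_st) = Σ W_h² s_h²/n_h, with W_h = N_h/N and N = 6500:
  stratum Zone A: (2000/6500)²·23.00²/55 = 0.910597
  stratum Zone B: (1100/6500)²·29.00²/241 = 0.0999396
  stratum Zone C: (1700/6500)²·19.89²/60 = 0.451013
  stratum Zone D: (1700/6500)²·74.09²/155 = 2.42247
V̂(ȳ_st) = 3.88402
SE(ȳ_st) = √3.88402 = 1.97079

SE(ȳ_st) ≈ 1.97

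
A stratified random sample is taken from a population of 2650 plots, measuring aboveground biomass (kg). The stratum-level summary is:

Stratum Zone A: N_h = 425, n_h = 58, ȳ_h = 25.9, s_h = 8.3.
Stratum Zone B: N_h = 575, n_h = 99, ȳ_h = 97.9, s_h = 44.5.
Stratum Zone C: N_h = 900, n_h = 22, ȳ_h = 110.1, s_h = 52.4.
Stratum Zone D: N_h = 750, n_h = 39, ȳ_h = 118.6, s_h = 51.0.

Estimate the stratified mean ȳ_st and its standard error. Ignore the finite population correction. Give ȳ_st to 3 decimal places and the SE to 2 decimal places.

ȳ_st = Σ W_h ȳ_h = (425·25.9 + 575·97.9 + 900·110.1 + 750·118.6)/2650 = 96.35472
V̂(ȳ_st) = Σ W_h² s_h²/n_h, with W_h = N_h/N and N = 2650:
  stratum Zone A: (425/2650)²·8.3²/58 = 0.0305502
  stratum Zone B: (575/2650)²·44.5²/99 = 0.941735
  stratum Zone C: (900/2650)²·52.4²/22 = 14.3957
  stratum Zone D: (750/2650)²·51.0²/39 = 5.34203
V̂(ȳ_st) = 20.71
SE(ȳ_st) = √20.71 = 4.55083

ȳ_st ≈ 96.355, SE ≈ 4.55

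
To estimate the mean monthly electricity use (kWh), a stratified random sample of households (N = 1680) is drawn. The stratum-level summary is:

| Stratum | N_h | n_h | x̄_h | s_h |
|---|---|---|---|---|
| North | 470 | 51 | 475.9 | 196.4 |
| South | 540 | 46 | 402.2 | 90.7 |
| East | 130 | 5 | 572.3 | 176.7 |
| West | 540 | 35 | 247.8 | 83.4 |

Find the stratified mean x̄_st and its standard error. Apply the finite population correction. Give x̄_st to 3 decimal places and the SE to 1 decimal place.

x̄_st = Σ W_h x̄_h = (470·475.9 + 540·402.2 + 130·572.3 + 540·247.8)/1680 = 386.35238
V̂(x̄_st) = Σ W_h² (1 − n_h/N_h) s_h²/n_h, with W_h = N_h/N and N = 1680:
  stratum North: (470/1680)²·(1 − 51/470)·196.4²/51 = 52.7723
  stratum South: (540/1680)²·(1 − 46/540)·90.7²/46 = 16.9028
  stratum East: (130/1680)²·(1 − 5/130)·176.7²/5 = 35.9532
  stratum West: (540/1680)²·(1 − 35/540)·83.4²/35 = 19.2013
V̂(x̄_st) = 124.83
SE(x̄_st) = √124.83 = 11.1727

x̄_st ≈ 386.352, SE ≈ 11.2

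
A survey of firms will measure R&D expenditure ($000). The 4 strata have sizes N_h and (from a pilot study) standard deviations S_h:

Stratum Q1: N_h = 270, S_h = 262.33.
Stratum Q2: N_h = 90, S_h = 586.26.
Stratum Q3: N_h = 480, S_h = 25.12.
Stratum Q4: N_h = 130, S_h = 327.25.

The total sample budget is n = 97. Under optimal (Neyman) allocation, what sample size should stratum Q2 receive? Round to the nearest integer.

Neyman allocation: n_h = n · N_h S_h / Σ N_i S_i, with n = 97.
  stratum Q1: N_h·S_h = 270·262.33 = 70829.10
  stratum Q2: N_h·S_h = 90·586.26 = 52763.40
  stratum Q3: N_h·S_h = 480·25.12 = 12057.60
  stratum Q4: N_h·S_h = 130·327.25 = 42542.50
Σ N_h S_h = 178192.60
n for stratum Q2 = 97·52763.40/178192.60 = 28.722 → 29

29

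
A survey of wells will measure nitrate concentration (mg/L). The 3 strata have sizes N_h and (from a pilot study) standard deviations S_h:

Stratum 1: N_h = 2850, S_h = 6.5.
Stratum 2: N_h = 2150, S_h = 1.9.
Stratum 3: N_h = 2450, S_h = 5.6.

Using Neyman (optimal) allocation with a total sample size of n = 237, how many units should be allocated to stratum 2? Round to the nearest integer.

Neyman allocation: n_h = n · N_h S_h / Σ N_i S_i, with n = 237.
  stratum 1: N_h·S_h = 2850·6.5 = 18525.00
  stratum 2: N_h·S_h = 2150·1.9 = 4085.00
  stratum 3: N_h·S_h = 2450·5.6 = 13720.00
Σ N_h S_h = 36330.00
n for stratum 2 = 237·4085.00/36330.00 = 26.649 → 27

27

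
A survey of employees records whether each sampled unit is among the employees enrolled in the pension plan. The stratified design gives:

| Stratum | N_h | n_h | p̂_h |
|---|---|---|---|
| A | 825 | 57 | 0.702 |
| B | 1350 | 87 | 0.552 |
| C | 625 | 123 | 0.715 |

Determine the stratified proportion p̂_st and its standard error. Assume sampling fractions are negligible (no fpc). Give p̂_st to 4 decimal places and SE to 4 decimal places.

p̂_st ≈ 0.6326, SE ≈ 0.0328

N = 2800; stratum weights W_h = N_h/N.
p̂_st = Σ W_h p̂_h = (825·0.702 + 1350·0.552 + 625·0.715)/2800 = 0.63258
V̂(p̂_st) = Σ W_h² p̂_h(1−p̂_h)/(n_h−1):
  stratum A: (825/2800)²·0.702·0.298/56 = 0.000324308
  stratum B: (1350/2800)²·0.552·0.448/86 = 0.000668452
  stratum C: (625/2800)²·0.715·0.285/122 = 8.32214e-05
V̂(p̂_st) = 0.00107598; SE = √V̂ = 0.0328021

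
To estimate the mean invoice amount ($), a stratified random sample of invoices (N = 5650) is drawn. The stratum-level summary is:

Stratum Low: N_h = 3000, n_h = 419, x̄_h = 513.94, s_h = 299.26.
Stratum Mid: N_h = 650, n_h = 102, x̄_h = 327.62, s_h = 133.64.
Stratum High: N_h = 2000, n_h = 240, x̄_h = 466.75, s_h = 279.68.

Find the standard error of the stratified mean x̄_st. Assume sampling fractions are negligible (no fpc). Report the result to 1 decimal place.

SE(x̄_st) ≈ 10.2

V̂(x̄_st) = Σ W_h² s_h²/n_h, with W_h = N_h/N and N = 5650:
  stratum Low: (3000/5650)²·299.26²/419 = 60.26
  stratum Mid: (650/5650)²·133.64²/102 = 2.31741
  stratum High: (2000/5650)²·279.68²/240 = 40.839
V̂(x̄_st) = 103.416
SE(x̄_st) = √103.416 = 10.1694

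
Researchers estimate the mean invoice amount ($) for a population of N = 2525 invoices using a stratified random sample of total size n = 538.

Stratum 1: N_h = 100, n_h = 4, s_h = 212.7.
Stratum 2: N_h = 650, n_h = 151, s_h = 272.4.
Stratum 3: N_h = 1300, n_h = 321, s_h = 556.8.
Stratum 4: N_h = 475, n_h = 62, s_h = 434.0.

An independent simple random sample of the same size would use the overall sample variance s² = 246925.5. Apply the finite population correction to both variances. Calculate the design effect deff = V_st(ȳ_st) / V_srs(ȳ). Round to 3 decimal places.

V̂(ȳ_st) = Σ W_h² (1 − n_h/N_h) s_h²/n_h, with W_h = N_h/N and N = 2525:
  stratum 1: (100/2525)²·(1 − 4/100)·212.7²/4 = 17.0303
  stratum 2: (650/2525)²·(1 − 151/650)·272.4²/151 = 24.9993
  stratum 3: (1300/2525)²·(1 − 321/1300)·556.8²/321 = 192.795
  stratum 4: (475/2525)²·(1 − 62/475)·434.0²/62 = 93.4778
V_st = 328.303
V_srs = (1 − 538/2525)·246925.5/538 = 361.177
deff = V_st / V_srs = 328.303/361.177 = 0.9090

deff ≈ 0.909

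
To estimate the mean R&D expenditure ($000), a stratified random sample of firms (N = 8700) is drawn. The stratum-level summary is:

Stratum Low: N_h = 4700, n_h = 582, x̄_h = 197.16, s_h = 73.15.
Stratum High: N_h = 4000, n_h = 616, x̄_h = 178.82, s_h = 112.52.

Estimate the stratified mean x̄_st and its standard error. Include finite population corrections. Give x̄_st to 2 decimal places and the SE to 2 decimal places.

x̄_st ≈ 188.73, SE ≈ 2.45

x̄_st = Σ W_h x̄_h = (4700·197.16 + 4000·178.82)/8700 = 188.72782
V̂(x̄_st) = Σ W_h² (1 − n_h/N_h) s_h²/n_h, with W_h = N_h/N and N = 8700:
  stratum Low: (4700/8700)²·(1 − 582/4700)·73.15²/582 = 2.35099
  stratum High: (4000/8700)²·(1 − 616/4000)·112.52²/616 = 3.67562
V̂(x̄_st) = 6.02661
SE(x̄_st) = √6.02661 = 2.45492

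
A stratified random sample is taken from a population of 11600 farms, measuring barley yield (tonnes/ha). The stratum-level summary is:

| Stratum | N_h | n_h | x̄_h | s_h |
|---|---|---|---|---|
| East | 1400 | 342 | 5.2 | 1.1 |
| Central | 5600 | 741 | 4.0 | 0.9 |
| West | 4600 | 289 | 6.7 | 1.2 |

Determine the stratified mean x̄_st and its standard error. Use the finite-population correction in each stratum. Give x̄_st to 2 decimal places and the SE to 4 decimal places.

x̄_st ≈ 5.22, SE ≈ 0.0315

x̄_st = Σ W_h x̄_h = (1400·5.2 + 5600·4.0 + 4600·6.7)/11600 = 5.21552
V̂(x̄_st) = Σ W_h² (1 − n_h/N_h) s_h²/n_h, with W_h = N_h/N and N = 11600:
  stratum East: (1400/11600)²·(1 − 342/1400)·1.1²/342 = 3.89455e-05
  stratum Central: (5600/11600)²·(1 − 741/5600)·0.9²/741 = 0.000221048
  stratum West: (4600/11600)²·(1 − 289/4600)·1.2²/289 = 0.000734319
V̂(x̄_st) = 0.000994312
SE(x̄_st) = √0.000994312 = 0.0315327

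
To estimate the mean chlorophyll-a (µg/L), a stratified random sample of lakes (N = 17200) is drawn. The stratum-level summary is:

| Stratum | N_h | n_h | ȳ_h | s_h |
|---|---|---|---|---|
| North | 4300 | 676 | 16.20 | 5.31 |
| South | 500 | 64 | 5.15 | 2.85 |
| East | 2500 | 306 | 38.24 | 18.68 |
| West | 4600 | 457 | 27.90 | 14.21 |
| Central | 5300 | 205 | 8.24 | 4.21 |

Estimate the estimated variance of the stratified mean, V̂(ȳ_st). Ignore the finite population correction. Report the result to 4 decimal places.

V̂(ȳ_st) ≈ 0.0666

V̂(ȳ_st) = Σ W_h² s_h²/n_h, with W_h = N_h/N and N = 17200:
  stratum North: (4300/17200)²·5.31²/676 = 0.00260689
  stratum South: (500/17200)²·2.85²/64 = 0.000107249
  stratum East: (2500/17200)²·18.68²/306 = 0.024091
  stratum West: (4600/17200)²·14.21²/457 = 0.0316032
  stratum Central: (5300/17200)²·4.21²/205 = 0.00820928
V̂(ȳ_st) = 0.0666176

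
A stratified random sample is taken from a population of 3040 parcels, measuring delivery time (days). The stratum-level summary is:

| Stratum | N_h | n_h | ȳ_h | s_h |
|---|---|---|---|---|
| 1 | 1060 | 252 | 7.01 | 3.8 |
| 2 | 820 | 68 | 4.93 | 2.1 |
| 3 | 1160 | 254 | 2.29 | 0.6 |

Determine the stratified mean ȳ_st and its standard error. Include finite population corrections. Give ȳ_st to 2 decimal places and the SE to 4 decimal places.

ȳ_st ≈ 4.65, SE ≈ 0.0990

ȳ_st = Σ W_h ȳ_h = (1060·7.01 + 820·4.93 + 1160·2.29)/3040 = 4.64789
V̂(ȳ_st) = Σ W_h² (1 − n_h/N_h) s_h²/n_h, with W_h = N_h/N and N = 3040:
  stratum 1: (1060/3040)²·(1 − 252/1060)·3.8²/252 = 0.00531052
  stratum 2: (820/3040)²·(1 − 68/820)·2.1²/68 = 0.00432727
  stratum 3: (1160/3040)²·(1 − 254/1160)·0.6²/254 = 0.000161179
V̂(ȳ_st) = 0.00979897
SE(ȳ_st) = √0.00979897 = 0.0989897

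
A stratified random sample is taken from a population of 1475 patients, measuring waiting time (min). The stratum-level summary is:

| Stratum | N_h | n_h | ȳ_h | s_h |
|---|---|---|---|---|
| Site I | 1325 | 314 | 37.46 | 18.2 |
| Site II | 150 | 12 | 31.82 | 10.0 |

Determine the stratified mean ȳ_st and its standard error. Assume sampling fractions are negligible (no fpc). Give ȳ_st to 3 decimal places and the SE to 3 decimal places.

ȳ_st = Σ W_h ȳ_h = (1325·37.46 + 150·31.82)/1475 = 36.88644
V̂(ȳ_st) = Σ W_h² s_h²/n_h, with W_h = N_h/N and N = 1475:
  stratum Site I: (1325/1475)²·18.2²/314 = 0.851257
  stratum Site II: (150/1475)²·10.0²/12 = 0.0861821
V̂(ȳ_st) = 0.937439
SE(ȳ_st) = √0.937439 = 0.968215

ȳ_st ≈ 36.886, SE ≈ 0.968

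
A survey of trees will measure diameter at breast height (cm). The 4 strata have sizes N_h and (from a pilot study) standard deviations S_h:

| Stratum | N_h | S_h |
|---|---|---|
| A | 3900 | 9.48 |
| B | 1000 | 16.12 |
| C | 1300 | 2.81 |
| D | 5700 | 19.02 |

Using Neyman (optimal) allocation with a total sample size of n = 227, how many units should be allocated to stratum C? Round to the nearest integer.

5

Neyman allocation: n_h = n · N_h S_h / Σ N_i S_i, with n = 227.
  stratum A: N_h·S_h = 3900·9.48 = 36972.00
  stratum B: N_h·S_h = 1000·16.12 = 16120.00
  stratum C: N_h·S_h = 1300·2.81 = 3653.00
  stratum D: N_h·S_h = 5700·19.02 = 108414.00
Σ N_h S_h = 165159.00
n for stratum C = 227·3653.00/165159.00 = 5.021 → 5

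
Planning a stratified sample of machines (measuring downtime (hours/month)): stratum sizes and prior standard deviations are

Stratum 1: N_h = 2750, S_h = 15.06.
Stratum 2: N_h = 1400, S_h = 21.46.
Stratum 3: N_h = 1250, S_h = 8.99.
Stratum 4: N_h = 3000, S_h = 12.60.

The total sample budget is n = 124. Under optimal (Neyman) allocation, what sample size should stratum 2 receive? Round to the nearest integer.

Neyman allocation: n_h = n · N_h S_h / Σ N_i S_i, with n = 124.
  stratum 1: N_h·S_h = 2750·15.06 = 41415.00
  stratum 2: N_h·S_h = 1400·21.46 = 30044.00
  stratum 3: N_h·S_h = 1250·8.99 = 11237.50
  stratum 4: N_h·S_h = 3000·12.60 = 37800.00
Σ N_h S_h = 120496.50
n for stratum 2 = 124·30044.00/120496.50 = 30.918 → 31

31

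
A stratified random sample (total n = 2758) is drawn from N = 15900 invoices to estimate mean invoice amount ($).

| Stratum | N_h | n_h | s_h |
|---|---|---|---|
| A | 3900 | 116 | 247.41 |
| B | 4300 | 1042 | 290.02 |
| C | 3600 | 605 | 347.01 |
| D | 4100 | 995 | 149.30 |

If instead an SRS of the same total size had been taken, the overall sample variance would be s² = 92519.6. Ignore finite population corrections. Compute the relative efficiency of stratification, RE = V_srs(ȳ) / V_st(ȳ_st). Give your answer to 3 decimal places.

V̂(ȳ_st) = Σ W_h² s_h²/n_h, with W_h = N_h/N and N = 15900:
  stratum A: (3900/15900)²·247.41²/116 = 31.7476
  stratum B: (4300/15900)²·290.02²/1042 = 5.90379
  stratum C: (3600/15900)²·347.01²/605 = 10.2033
  stratum D: (4100/15900)²·149.30²/995 = 1.4896
V_st = 49.3443
V_srs = s²/n = 92519.6/2758 = 33.5459
Relative efficiency = V_srs / V_st = 33.5459/49.3443 = 0.6798

RE ≈ 0.680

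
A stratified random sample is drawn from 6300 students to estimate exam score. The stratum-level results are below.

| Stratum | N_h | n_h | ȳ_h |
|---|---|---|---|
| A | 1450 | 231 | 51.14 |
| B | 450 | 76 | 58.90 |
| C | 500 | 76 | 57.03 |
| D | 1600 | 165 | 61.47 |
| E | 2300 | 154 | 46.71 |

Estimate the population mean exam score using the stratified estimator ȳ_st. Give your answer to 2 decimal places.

ȳ_st ≈ 53.17

N = Σ N_h = 6300. Stratum weights W_h = N_h/N.
ȳ_st = (1450·51.14 + 450·58.90 + 500·57.03 + 1600·61.47 + 2300·46.71) / 6300 = 53.1679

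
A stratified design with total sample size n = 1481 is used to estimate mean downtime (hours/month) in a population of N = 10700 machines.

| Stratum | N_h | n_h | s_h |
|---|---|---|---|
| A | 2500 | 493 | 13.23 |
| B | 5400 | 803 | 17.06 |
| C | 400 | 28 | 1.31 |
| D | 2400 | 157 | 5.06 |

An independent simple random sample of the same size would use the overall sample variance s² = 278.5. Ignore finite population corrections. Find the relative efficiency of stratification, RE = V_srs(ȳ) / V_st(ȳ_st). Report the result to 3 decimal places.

V̂(ȳ_st) = Σ W_h² s_h²/n_h, with W_h = N_h/N and N = 10700:
  stratum A: (2500/10700)²·13.23²/493 = 0.0193814
  stratum B: (5400/10700)²·17.06²/803 = 0.0923129
  stratum C: (400/10700)²·1.31²/28 = 8.56519e-05
  stratum D: (2400/10700)²·5.06²/157 = 0.00820458
V_st = 0.119985
V_srs = s²/n = 278.5/1481 = 0.188049
Relative efficiency = V_srs / V_st = 0.188049/0.119985 = 1.5673

RE ≈ 1.567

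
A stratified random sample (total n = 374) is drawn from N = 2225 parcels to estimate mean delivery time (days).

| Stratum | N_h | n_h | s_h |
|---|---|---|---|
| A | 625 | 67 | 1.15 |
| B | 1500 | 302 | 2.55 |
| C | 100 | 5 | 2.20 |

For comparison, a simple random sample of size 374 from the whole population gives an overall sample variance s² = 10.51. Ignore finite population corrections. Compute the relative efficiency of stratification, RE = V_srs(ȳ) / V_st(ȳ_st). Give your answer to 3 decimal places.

V̂(ȳ_st) = Σ W_h² s_h²/n_h, with W_h = N_h/N and N = 2225:
  stratum A: (625/2225)²·1.15²/67 = 0.00155747
  stratum B: (1500/2225)²·2.55²/302 = 0.00978579
  stratum C: (100/2225)²·2.20²/5 = 0.00195531
V_st = 0.0132986
V_srs = s²/n = 10.51/374 = 0.0281016
Relative efficiency = V_srs / V_st = 0.0281016/0.0132986 = 2.1131

RE ≈ 2.113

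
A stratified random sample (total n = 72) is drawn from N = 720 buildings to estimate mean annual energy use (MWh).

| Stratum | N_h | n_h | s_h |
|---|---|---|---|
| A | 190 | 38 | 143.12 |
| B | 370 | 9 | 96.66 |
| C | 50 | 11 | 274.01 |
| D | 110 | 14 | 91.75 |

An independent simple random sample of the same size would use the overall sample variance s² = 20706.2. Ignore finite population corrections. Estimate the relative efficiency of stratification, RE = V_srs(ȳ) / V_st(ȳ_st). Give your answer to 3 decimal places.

V̂(ȳ_st) = Σ W_h² s_h²/n_h, with W_h = N_h/N and N = 720:
  stratum A: (190/720)²·143.12²/38 = 37.537
  stratum B: (370/720)²·96.66²/9 = 274.151
  stratum C: (50/720)²·274.01²/11 = 32.9166
  stratum D: (110/720)²·91.75²/14 = 14.0347
V_st = 358.639
V_srs = s²/n = 20706.2/72 = 287.586
Relative efficiency = V_srs / V_st = 287.586/358.639 = 0.8019

RE ≈ 0.802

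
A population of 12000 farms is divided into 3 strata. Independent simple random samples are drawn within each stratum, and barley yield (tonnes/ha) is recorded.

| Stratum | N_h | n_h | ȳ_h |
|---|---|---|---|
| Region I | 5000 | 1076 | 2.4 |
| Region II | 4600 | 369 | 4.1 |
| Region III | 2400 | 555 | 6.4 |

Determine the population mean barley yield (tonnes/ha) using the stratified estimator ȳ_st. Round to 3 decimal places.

ȳ_st ≈ 3.852

N = Σ N_h = 12000. Stratum weights W_h = N_h/N.
ȳ_st = (5000·2.4 + 4600·4.1 + 2400·6.4) / 12000 = 3.85167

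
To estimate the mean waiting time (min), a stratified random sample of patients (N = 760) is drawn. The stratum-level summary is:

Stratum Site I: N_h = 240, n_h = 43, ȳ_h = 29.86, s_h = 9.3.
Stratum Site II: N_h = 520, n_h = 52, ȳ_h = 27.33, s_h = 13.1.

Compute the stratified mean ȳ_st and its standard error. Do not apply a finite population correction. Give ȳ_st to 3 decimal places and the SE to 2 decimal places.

ȳ_st = Σ W_h ȳ_h = (240·29.86 + 520·27.33)/760 = 28.12895
V̂(ȳ_st) = Σ W_h² s_h²/n_h, with W_h = N_h/N and N = 760:
  stratum Site I: (240/760)²·9.3²/43 = 0.200582
  stratum Site II: (520/760)²·13.1²/52 = 1.54497
V̂(ȳ_st) = 1.74555
SE(ȳ_st) = √1.74555 = 1.32119

ȳ_st ≈ 28.129, SE ≈ 1.32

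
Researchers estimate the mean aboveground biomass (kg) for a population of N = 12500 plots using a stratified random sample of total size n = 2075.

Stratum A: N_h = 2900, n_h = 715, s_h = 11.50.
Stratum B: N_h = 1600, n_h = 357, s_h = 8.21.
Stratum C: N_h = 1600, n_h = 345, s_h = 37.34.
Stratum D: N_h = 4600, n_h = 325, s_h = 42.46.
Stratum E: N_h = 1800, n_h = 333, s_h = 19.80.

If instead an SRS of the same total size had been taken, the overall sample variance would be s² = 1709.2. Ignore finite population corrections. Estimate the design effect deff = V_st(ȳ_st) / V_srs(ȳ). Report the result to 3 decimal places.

deff ≈ 1.038

V̂(ȳ_st) = Σ W_h² s_h²/n_h, with W_h = N_h/N and N = 12500:
  stratum A: (2900/12500)²·11.50²/715 = 0.00995556
  stratum B: (1600/12500)²·8.21²/357 = 0.00309341
  stratum C: (1600/12500)²·37.34²/345 = 0.0662139
  stratum D: (4600/12500)²·42.46²/325 = 0.751229
  stratum E: (1800/12500)²·19.80²/333 = 0.0244124
V_st = 0.854904
V_srs = s²/n = 1709.2/2075 = 0.823711
deff = V_st / V_srs = 0.854904/0.823711 = 1.0379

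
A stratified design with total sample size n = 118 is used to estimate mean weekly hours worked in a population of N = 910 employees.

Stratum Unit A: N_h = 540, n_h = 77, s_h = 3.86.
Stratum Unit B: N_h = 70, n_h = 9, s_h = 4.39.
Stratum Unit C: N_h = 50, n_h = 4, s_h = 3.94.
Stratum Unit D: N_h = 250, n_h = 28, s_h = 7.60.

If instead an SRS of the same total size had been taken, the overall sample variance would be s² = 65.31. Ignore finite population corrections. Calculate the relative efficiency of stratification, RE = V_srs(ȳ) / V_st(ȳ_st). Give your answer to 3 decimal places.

V̂(ȳ_st) = Σ W_h² s_h²/n_h, with W_h = N_h/N and N = 910:
  stratum Unit A: (540/910)²·3.86²/77 = 0.0681379
  stratum Unit B: (70/910)²·4.39²/9 = 0.0126707
  stratum Unit C: (50/910)²·3.94²/4 = 0.0117163
  stratum Unit D: (250/910)²·7.60²/28 = 0.155692
V_st = 0.248217
V_srs = s²/n = 65.31/118 = 0.553475
Relative efficiency = V_srs / V_st = 0.553475/0.248217 = 2.2298

RE ≈ 2.230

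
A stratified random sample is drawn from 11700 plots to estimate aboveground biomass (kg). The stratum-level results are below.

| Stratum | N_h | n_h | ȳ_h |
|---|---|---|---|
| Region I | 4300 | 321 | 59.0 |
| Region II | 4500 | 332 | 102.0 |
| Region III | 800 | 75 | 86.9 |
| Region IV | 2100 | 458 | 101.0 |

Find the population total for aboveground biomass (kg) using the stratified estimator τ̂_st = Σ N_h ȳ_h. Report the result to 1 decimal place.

τ̂_st = Σ N_h ȳ_h = 4300·59.0 + 4500·102.0 + 800·86.9 + 2100·101.0 = 994320.0

τ̂_st ≈ 994320.0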